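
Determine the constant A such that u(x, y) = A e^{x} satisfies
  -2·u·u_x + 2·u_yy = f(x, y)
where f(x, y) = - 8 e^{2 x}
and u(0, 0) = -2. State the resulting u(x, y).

Substitute the ansatz u = A e^{x} into the left-hand side.
Derivatives of the ansatz:
  u_x = A e^{x}
  u_yy = 0
Term by term:
  -2·u·u_x = - 2 A^{2} e^{2 x}
  2·u_yy = 0
So the left-hand side equals
  - 2 A^{2} e^{2 x}
This must equal f(x, y) = - 8 e^{2 x} identically.
Matching coefficients of the independent functions:
  [e^{2 x}]:  - 2 A^{2} = -8
These equations allow (A) = (-2) or (2).
Impose the point condition(s):
  u(0, 0) = -2  ⟹  A = -2
Only A = -2 satisfies everything.
Hence u(x, y) = - 2 e^{x}.

Answer: u(x, y) = - 2 e^{x}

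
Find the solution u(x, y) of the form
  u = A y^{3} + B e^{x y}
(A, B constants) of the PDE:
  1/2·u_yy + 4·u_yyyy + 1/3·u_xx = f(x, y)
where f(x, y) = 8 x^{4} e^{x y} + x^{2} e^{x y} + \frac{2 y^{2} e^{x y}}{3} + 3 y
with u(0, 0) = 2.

Substitute the ansatz u = A y^{3} + B e^{x y} into the left-hand side.
Derivatives of the ansatz:
  u_yy = 6 A y + B x^{2} e^{x y}
  u_yyyy = B x^{4} e^{x y}
  u_xx = B y^{2} e^{x y}
Term by term:
  1/2·u_yy = 3 A y + \frac{B x^{2} e^{x y}}{2}
  4·u_yyyy = 4 B x^{4} e^{x y}
  1/3·u_xx = \frac{B y^{2} e^{x y}}{3}
So the left-hand side equals
  3 A y + 4 B x^{4} e^{x y} + \frac{B x^{2} e^{x y}}{2} + \frac{B y^{2} e^{x y}}{3}
This must equal f(x, y) = 8 x^{4} e^{x y} + x^{2} e^{x y} + \frac{2 y^{2} e^{x y}}{3} + 3 y identically.
Matching coefficients of the independent functions:
  [y]:  3 A = 3
  [x^{2} e^{x y}]:  \frac{B}{2} = 1
  [x^{4} e^{x y}]:  4 B = 8
  [y^{2} e^{x y}]:  \frac{B}{3} = \frac{2}{3}
Solving: A = 1, B = 2.
Check against the point condition:
  u(0, 0) = 2  ⟹  B = 2  ✓
Hence u(x, y) = y^{3} + 2 e^{x y}.

Answer: u(x, y) = y^{3} + 2 e^{x y}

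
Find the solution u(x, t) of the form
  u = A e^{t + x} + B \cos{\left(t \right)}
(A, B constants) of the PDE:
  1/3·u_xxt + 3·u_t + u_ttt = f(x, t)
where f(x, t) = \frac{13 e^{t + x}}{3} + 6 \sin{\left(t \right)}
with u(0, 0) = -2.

Answer: u(x, t) = e^{t + x} - 3 \cos{\left(t \right)}

Derivation:
Substitute the ansatz u = A e^{t + x} + B \cos{\left(t \right)} into the left-hand side.
Derivatives of the ansatz:
  u_xxt = A e^{t} e^{x}
  u_t = A e^{t} e^{x} - B \sin{\left(t \right)}
  u_ttt = A e^{t} e^{x} + B \sin{\left(t \right)}
Term by term:
  1/3·u_xxt = \frac{A e^{t} e^{x}}{3}
  3·u_t = 3 A e^{t} e^{x} - 3 B \sin{\left(t \right)}
  u_ttt = A e^{t} e^{x} + B \sin{\left(t \right)}
So the left-hand side equals
  \frac{13 A e^{t} e^{x}}{3} - 2 B \sin{\left(t \right)}
This must equal f(x, t) identically; expanded, f = \frac{13 e^{t} e^{x}}{3} + 6 \sin{\left(t \right)}.
Matching coefficients of the independent functions:
  [e^{t} e^{x}]:  \frac{13 A}{3} = \frac{13}{3}
  [\sin{\left(t \right)}]:  - 2 B = 6
Solving: A = 1, B = -3.
Check against the point condition:
  u(0, 0) = -2  ⟹  A + B = -2  ✓
Hence u(x, t) = e^{t + x} - 3 \cos{\left(t \right)}.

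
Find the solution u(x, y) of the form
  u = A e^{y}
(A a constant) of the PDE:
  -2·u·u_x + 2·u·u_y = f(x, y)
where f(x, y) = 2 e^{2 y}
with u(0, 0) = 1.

Substitute the ansatz u = A e^{y} into the left-hand side.
Derivatives of the ansatz:
  u_x = 0
  u_y = A e^{y}
Term by term:
  -2·u·u_x = 0
  2·u·u_y = 2 A^{2} e^{2 y}
So the left-hand side equals
  2 A^{2} e^{2 y}
This must equal f(x, y) = 2 e^{2 y} identically.
Matching coefficients of the independent functions:
  [e^{2 y}]:  2 A^{2} = 2
These equations allow (A) = (-1) or (1).
Impose the point condition(s):
  u(0, 0) = 1  ⟹  A = 1
Only A = 1 satisfies everything.
Hence u(x, y) = e^{y}.

Answer: u(x, y) = e^{y}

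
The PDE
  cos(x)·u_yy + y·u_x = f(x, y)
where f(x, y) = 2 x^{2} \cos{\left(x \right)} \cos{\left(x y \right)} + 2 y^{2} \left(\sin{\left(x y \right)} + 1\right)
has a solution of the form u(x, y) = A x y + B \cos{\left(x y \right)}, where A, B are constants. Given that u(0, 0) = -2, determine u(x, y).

Substitute the ansatz u = A x y + B \cos{\left(x y \right)} into the left-hand side.
Derivatives of the ansatz:
  u_yy = - B x^{2} \cos{\left(x y \right)}
  u_x = A y - B y \sin{\left(x y \right)}
Term by term:
  cos(x)·u_yy = - B x^{2} \cos{\left(x \right)} \cos{\left(x y \right)}
  y·u_x = A y^{2} - B y^{2} \sin{\left(x y \right)}
So the left-hand side equals
  A y^{2} - B x^{2} \cos{\left(x \right)} \cos{\left(x y \right)} - B y^{2} \sin{\left(x y \right)}
This must equal f(x, y) identically; expanded, f = 2 x^{2} \cos{\left(x \right)} \cos{\left(x y \right)} + 2 y^{2} \sin{\left(x y \right)} + 2 y^{2}.
Matching coefficients of the independent functions:
  [y^{2}]:  A = 2
  [y^{2} \sin{\left(x y \right)}, x^{2} \cos{\left(x \right)} \cos{\left(x y \right)}]:  - B = 2
Solving: A = 2, B = -2.
Check against the point condition:
  u(0, 0) = -2  ⟹  B = -2  ✓
Hence u(x, y) = 2 x y - 2 \cos{\left(x y \right)}.

Answer: u(x, y) = 2 x y - 2 \cos{\left(x y \right)}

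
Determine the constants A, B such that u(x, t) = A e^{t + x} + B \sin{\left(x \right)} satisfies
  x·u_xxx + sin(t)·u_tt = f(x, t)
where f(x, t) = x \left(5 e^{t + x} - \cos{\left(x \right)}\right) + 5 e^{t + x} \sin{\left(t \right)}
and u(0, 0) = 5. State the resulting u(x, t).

Substitute the ansatz u = A e^{t + x} + B \sin{\left(x \right)} into the left-hand side.
Derivatives of the ansatz:
  u_xxx = A e^{t} e^{x} - B \cos{\left(x \right)}
  u_tt = A e^{t} e^{x}
Term by term:
  x·u_xxx = A x e^{t} e^{x} - B x \cos{\left(x \right)}
  sin(t)·u_tt = A e^{t} e^{x} \sin{\left(t \right)}
So the left-hand side equals
  A x e^{t} e^{x} + A e^{t} e^{x} \sin{\left(t \right)} - B x \cos{\left(x \right)}
This must equal f(x, t) identically; expanded, f = 5 x e^{t} e^{x} - x \cos{\left(x \right)} + 5 e^{t} e^{x} \sin{\left(t \right)}.
Matching coefficients of the independent functions:
  [x \cos{\left(x \right)}]:  - B = -1
  [x e^{t} e^{x}, e^{t} e^{x} \sin{\left(t \right)}]:  A = 5
Solving: A = 5, B = 1.
Check against the point condition:
  u(0, 0) = 5  ⟹  A = 5  ✓
Hence u(x, t) = 5 e^{t + x} + \sin{\left(x \right)}.

Answer: u(x, t) = 5 e^{t + x} + \sin{\left(x \right)}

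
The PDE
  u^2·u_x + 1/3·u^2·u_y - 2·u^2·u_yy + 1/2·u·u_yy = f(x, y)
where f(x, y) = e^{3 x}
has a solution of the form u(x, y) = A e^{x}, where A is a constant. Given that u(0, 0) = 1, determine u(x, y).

Substitute the ansatz u = A e^{x} into the left-hand side.
Derivatives of the ansatz:
  u_x = A e^{x}
  u_y = 0
  u_yy = 0
Term by term:
  u^2·u_x = A^{3} e^{3 x}
  1/3·u^2·u_y = 0
  -2·u^2·u_yy = 0
  1/2·u·u_yy = 0
So the left-hand side equals
  A^{3} e^{3 x}
This must equal f(x, y) = e^{3 x} identically.
Matching coefficients of the independent functions:
  [e^{3 x}]:  A^{3} = 1
Solving: A = 1.
Check against the point condition:
  u(0, 0) = 1  ⟹  A = 1  ✓
Hence u(x, y) = e^{x}.

Answer: u(x, y) = e^{x}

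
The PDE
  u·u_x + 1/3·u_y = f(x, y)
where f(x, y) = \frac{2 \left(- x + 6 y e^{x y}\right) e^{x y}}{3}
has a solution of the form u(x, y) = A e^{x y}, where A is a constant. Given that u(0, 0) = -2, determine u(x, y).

Answer: u(x, y) = - 2 e^{x y}

Derivation:
Substitute the ansatz u = A e^{x y} into the left-hand side.
Derivatives of the ansatz:
  u_x = A y e^{x y}
  u_y = A x e^{x y}
Term by term:
  u·u_x = A^{2} y e^{2 x y}
  1/3·u_y = \frac{A x e^{x y}}{3}
So the left-hand side equals
  A^{2} y e^{2 x y} + \frac{A x e^{x y}}{3}
This must equal f(x, y) = \frac{2 \left(- x + 6 y e^{x y}\right) e^{x y}}{3} identically.
Matching coefficients of the independent functions:
  [x e^{x y}]:  \frac{A}{3} = - \frac{2}{3}
  [y e^{2 x y}]:  A^{2} = 4
Solving: A = -2.
Check against the point condition:
  u(0, 0) = -2  ⟹  A = -2  ✓
Hence u(x, y) = - 2 e^{x y}.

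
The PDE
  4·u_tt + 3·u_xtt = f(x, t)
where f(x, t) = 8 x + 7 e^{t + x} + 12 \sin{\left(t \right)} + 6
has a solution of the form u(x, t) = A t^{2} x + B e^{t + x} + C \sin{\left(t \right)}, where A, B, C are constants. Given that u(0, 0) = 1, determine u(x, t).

Substitute the ansatz u = A t^{2} x + B e^{t + x} + C \sin{\left(t \right)} into the left-hand side.
Derivatives of the ansatz:
  u_tt = 2 A x + B e^{t} e^{x} - C \sin{\left(t \right)}
  u_xtt = 2 A + B e^{t} e^{x}
Term by term:
  4·u_tt = 8 A x + 4 B e^{t} e^{x} - 4 C \sin{\left(t \right)}
  3·u_xtt = 6 A + 3 B e^{t} e^{x}
So the left-hand side equals
  8 A x + 6 A + 7 B e^{t} e^{x} - 4 C \sin{\left(t \right)}
This must equal f(x, t) identically; expanded, f = 8 x + 7 e^{t} e^{x} + 12 \sin{\left(t \right)} + 6.
Matching coefficients of the independent functions:
  [constant term]:  6 A = 6
  [x]:  8 A = 8
  [e^{t} e^{x}]:  7 B = 7
  [\sin{\left(t \right)}]:  - 4 C = 12
Solving: A = 1, B = 1, C = -3.
Check against the point condition:
  u(0, 0) = 1  ⟹  B = 1  ✓
Hence u(x, t) = t^{2} x + e^{t + x} - 3 \sin{\left(t \right)}.

Answer: u(x, t) = t^{2} x + e^{t + x} - 3 \sin{\left(t \right)}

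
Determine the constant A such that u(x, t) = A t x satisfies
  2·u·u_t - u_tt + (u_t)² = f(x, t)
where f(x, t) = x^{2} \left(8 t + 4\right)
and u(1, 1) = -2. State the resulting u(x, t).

Answer: u(x, t) = - 2 t x

Derivation:
Substitute the ansatz u = A t x into the left-hand side.
Derivatives of the ansatz:
  u_t = A x
  u_tt = 0
Term by term:
  2·u·u_t = 2 A^{2} t x^{2}
  -u_tt = 0
  (u_t)² = A^{2} x^{2}
So the left-hand side equals
  2 A^{2} t x^{2} + A^{2} x^{2}
This must equal f(x, t) identically; expanded, f = 8 t x^{2} + 4 x^{2}.
Matching coefficients of the independent functions:
  [x^{2}]:  A^{2} = 4
  [t x^{2}]:  2 A^{2} = 8
These equations allow (A) = (-2) or (2).
Impose the point condition(s):
  u(1, 1) = -2  ⟹  A = -2
Only A = -2 satisfies everything.
Hence u(x, t) = - 2 t x.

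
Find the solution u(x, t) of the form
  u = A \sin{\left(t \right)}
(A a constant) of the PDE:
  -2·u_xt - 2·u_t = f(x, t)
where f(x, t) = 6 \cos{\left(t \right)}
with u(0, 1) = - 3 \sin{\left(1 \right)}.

Substitute the ansatz u = A \sin{\left(t \right)} into the left-hand side.
Derivatives of the ansatz:
  u_xt = 0
  u_t = A \cos{\left(t \right)}
Term by term:
  -2·u_xt = 0
  -2·u_t = - 2 A \cos{\left(t \right)}
So the left-hand side equals
  - 2 A \cos{\left(t \right)}
This must equal f(x, t) = 6 \cos{\left(t \right)} identically.
Matching coefficients of the independent functions:
  [\cos{\left(t \right)}]:  - 2 A = 6
Solving: A = -3.
Check against the point condition:
  u(0, 1) = - 3 \sin{\left(1 \right)}  ⟹  A \sin{\left(1 \right)} = - 3 \sin{\left(1 \right)}  ✓
Hence u(x, t) = - 3 \sin{\left(t \right)}.

Answer: u(x, t) = - 3 \sin{\left(t \right)}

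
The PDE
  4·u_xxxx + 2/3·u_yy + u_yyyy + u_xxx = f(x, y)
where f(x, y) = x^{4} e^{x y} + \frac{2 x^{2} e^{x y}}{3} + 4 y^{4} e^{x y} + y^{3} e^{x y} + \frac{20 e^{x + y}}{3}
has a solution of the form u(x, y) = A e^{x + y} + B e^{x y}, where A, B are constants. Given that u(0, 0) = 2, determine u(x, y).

Answer: u(x, y) = e^{x y} + e^{x + y}

Derivation:
Substitute the ansatz u = A e^{x + y} + B e^{x y} into the left-hand side.
Derivatives of the ansatz:
  u_xxxx = A e^{x} e^{y} + B y^{4} e^{x y}
  u_yy = A e^{x} e^{y} + B x^{2} e^{x y}
  u_yyyy = A e^{x} e^{y} + B x^{4} e^{x y}
  u_xxx = A e^{x} e^{y} + B y^{3} e^{x y}
Term by term:
  4·u_xxxx = 4 A e^{x} e^{y} + 4 B y^{4} e^{x y}
  2/3·u_yy = \frac{2 A e^{x} e^{y}}{3} + \frac{2 B x^{2} e^{x y}}{3}
  u_yyyy = A e^{x} e^{y} + B x^{4} e^{x y}
  u_xxx = A e^{x} e^{y} + B y^{3} e^{x y}
So the left-hand side equals
  \frac{20 A e^{x} e^{y}}{3} + B x^{4} e^{x y} + \frac{2 B x^{2} e^{x y}}{3} + 4 B y^{4} e^{x y} + B y^{3} e^{x y}
This must equal f(x, y) identically; expanded, f = x^{4} e^{x y} + \frac{2 x^{2} e^{x y}}{3} + 4 y^{4} e^{x y} + y^{3} e^{x y} + \frac{20 e^{x} e^{y}}{3}.
Matching coefficients of the independent functions:
  [x^{2} e^{x y}]:  \frac{2 B}{3} = \frac{2}{3}
  [x^{4} e^{x y}, y^{3} e^{x y}]:  B = 1
  [y^{4} e^{x y}]:  4 B = 4
  [e^{x} e^{y}]:  \frac{20 A}{3} = \frac{20}{3}
Solving: A = 1, B = 1.
Check against the point condition:
  u(0, 0) = 2  ⟹  A + B = 2  ✓
Hence u(x, y) = e^{x y} + e^{x + y}.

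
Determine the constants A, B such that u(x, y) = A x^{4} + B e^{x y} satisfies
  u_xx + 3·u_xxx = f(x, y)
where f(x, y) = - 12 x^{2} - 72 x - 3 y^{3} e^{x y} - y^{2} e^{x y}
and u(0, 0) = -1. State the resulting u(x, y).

Substitute the ansatz u = A x^{4} + B e^{x y} into the left-hand side.
Derivatives of the ansatz:
  u_xx = 12 A x^{2} + B y^{2} e^{x y}
  u_xxx = 24 A x + B y^{3} e^{x y}
Term by term:
  u_xx = 12 A x^{2} + B y^{2} e^{x y}
  3·u_xxx = 72 A x + 3 B y^{3} e^{x y}
So the left-hand side equals
  12 A x^{2} + 72 A x + 3 B y^{3} e^{x y} + B y^{2} e^{x y}
This must equal f(x, y) = - 12 x^{2} - 72 x - 3 y^{3} e^{x y} - y^{2} e^{x y} identically.
Matching coefficients of the independent functions:
  [x]:  72 A = -72
  [x^{2}]:  12 A = -12
  [y^{2} e^{x y}]:  B = -1
  [y^{3} e^{x y}]:  3 B = -3
Solving: A = -1, B = -1.
Check against the point condition:
  u(0, 0) = -1  ⟹  B = -1  ✓
Hence u(x, y) = - x^{4} - e^{x y}.

Answer: u(x, y) = - x^{4} - e^{x y}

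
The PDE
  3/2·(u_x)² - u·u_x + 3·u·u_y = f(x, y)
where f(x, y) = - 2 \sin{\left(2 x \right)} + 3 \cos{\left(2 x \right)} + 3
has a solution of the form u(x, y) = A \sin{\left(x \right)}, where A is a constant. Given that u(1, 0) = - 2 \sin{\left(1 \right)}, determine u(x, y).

Substitute the ansatz u = A \sin{\left(x \right)} into the left-hand side.
Derivatives of the ansatz:
  u_x = A \cos{\left(x \right)}
  u_y = 0
Term by term:
  3/2·(u_x)² = \frac{3 A^{2} \cos^{2}{\left(x \right)}}{2}
  -u·u_x = - A^{2} \sin{\left(x \right)} \cos{\left(x \right)}
  3·u·u_y = 0
So the left-hand side equals
  - A^{2} \sin{\left(x \right)} \cos{\left(x \right)} + \frac{3 A^{2} \cos^{2}{\left(x \right)}}{2}
This must equal f(x, y) identically; expanded, f = - 4 \sin{\left(x \right)} \cos{\left(x \right)} + 6 \cos^{2}{\left(x \right)}.
Matching coefficients of the independent functions:
  [\sin{\left(x \right)} \cos{\left(x \right)}]:  - A^{2} = -4
  [\cos^{2}{\left(x \right)}]:  \frac{3 A^{2}}{2} = 6
These equations allow (A) = (-2) or (2).
Impose the point condition(s):
  u(1, 0) = - 2 \sin{\left(1 \right)}  ⟹  A \sin{\left(1 \right)} = - 2 \sin{\left(1 \right)}
Only A = -2 satisfies everything.
Hence u(x, y) = - 2 \sin{\left(x \right)}.

Answer: u(x, y) = - 2 \sin{\left(x \right)}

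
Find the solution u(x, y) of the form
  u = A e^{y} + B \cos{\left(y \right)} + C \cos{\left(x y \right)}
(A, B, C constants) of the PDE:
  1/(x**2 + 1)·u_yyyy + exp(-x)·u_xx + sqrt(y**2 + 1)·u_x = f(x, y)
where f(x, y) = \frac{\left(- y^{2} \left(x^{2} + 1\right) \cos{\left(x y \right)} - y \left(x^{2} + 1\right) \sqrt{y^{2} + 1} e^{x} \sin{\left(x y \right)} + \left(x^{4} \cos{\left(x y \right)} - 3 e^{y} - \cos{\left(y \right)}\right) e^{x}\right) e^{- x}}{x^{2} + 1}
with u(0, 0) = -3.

Substitute the ansatz u = A e^{y} + B \cos{\left(y \right)} + C \cos{\left(x y \right)} into the left-hand side.
Derivatives of the ansatz:
  u_yyyy = A e^{y} + B \cos{\left(y \right)} + C x^{4} \cos{\left(x y \right)}
  u_xx = - C y^{2} \cos{\left(x y \right)}
  u_x = - C y \sin{\left(x y \right)}
Term by term:
  1/(x**2 + 1)·u_yyyy = \frac{A e^{y}}{x^{2} + 1} + \frac{B \cos{\left(y \right)}}{x^{2} + 1} + \frac{C x^{4} \cos{\left(x y \right)}}{x^{2} + 1}
  exp(-x)·u_xx = - C y^{2} e^{- x} \cos{\left(x y \right)}
  sqrt(y**2 + 1)·u_x = - C y \sqrt{y^{2} + 1} \sin{\left(x y \right)}
So the left-hand side equals
  \frac{A e^{y}}{x^{2} + 1} + \frac{B \cos{\left(y \right)}}{x^{2} + 1} + \frac{C x^{4} \cos{\left(x y \right)}}{x^{2} + 1} - C y^{2} e^{- x} \cos{\left(x y \right)} - C y \sqrt{y^{2} + 1} \sin{\left(x y \right)}
This must equal f(x, y) identically; expanded, f = \frac{x^{4} \cos{\left(x y \right)}}{x^{2} + 1} - y^{2} e^{- x} \cos{\left(x y \right)} - y \sqrt{y^{2} + 1} \sin{\left(x y \right)} - \frac{3 e^{y}}{x^{2} + 1} - \frac{\cos{\left(y \right)}}{x^{2} + 1}.
Matching coefficients of the independent functions:
  [\frac{e^{y}}{x^{2} + 1}]:  A = -3
  [\frac{\cos{\left(y \right)}}{x^{2} + 1}]:  B = -1
  [\frac{x^{4} \cos{\left(x y \right)}}{x^{2} + 1}]:  C = 1
  [y \sqrt{y^{2} + 1} \sin{\left(x y \right)}, y^{2} e^{- x} \cos{\left(x y \right)}]:  - C = -1
Solving: A = -3, B = -1, C = 1.
Check against the point condition:
  u(0, 0) = -3  ⟹  A + B + C = -3  ✓
Hence u(x, y) = - 3 e^{y} - \cos{\left(y \right)} + \cos{\left(x y \right)}.

Answer: u(x, y) = - 3 e^{y} - \cos{\left(y \right)} + \cos{\left(x y \right)}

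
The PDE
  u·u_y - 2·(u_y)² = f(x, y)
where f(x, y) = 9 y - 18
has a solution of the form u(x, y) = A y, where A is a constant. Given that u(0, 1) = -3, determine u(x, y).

Answer: u(x, y) = - 3 y

Derivation:
Substitute the ansatz u = A y into the left-hand side.
Derivatives of the ansatz:
  u_y = A
Term by term:
  u·u_y = A^{2} y
  -2·(u_y)² = - 2 A^{2}
So the left-hand side equals
  A^{2} y - 2 A^{2}
This must equal f(x, y) = 9 y - 18 identically.
Matching coefficients of the independent functions:
  [constant term]:  - 2 A^{2} = -18
  [y]:  A^{2} = 9
These equations allow (A) = (-3) or (3).
Impose the point condition(s):
  u(0, 1) = -3  ⟹  A = -3
Only A = -3 satisfies everything.
Hence u(x, y) = - 3 y.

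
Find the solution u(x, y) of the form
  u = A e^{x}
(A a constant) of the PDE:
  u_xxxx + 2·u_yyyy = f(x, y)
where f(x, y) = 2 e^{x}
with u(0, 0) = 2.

Answer: u(x, y) = 2 e^{x}

Derivation:
Substitute the ansatz u = A e^{x} into the left-hand side.
Derivatives of the ansatz:
  u_xxxx = A e^{x}
  u_yyyy = 0
Term by term:
  u_xxxx = A e^{x}
  2·u_yyyy = 0
So the left-hand side equals
  A e^{x}
This must equal f(x, y) = 2 e^{x} identically.
Matching coefficients of the independent functions:
  [e^{x}]:  A = 2
Solving: A = 2.
Check against the point condition:
  u(0, 0) = 2  ⟹  A = 2  ✓
Hence u(x, y) = 2 e^{x}.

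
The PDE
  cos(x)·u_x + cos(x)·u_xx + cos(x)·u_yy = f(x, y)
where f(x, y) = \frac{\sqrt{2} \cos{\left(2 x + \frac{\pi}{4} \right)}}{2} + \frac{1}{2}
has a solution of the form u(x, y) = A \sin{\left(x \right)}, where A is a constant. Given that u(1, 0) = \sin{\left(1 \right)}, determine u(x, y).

Substitute the ansatz u = A \sin{\left(x \right)} into the left-hand side.
Derivatives of the ansatz:
  u_x = A \cos{\left(x \right)}
  u_xx = - A \sin{\left(x \right)}
  u_yy = 0
Term by term:
  cos(x)·u_x = A \cos^{2}{\left(x \right)}
  cos(x)·u_xx = - A \sin{\left(x \right)} \cos{\left(x \right)}
  cos(x)·u_yy = 0
So the left-hand side equals
  - A \sin{\left(x \right)} \cos{\left(x \right)} + A \cos^{2}{\left(x \right)}
This must equal f(x, y) identically; expanded, f = - \sin{\left(x \right)} \cos{\left(x \right)} + \cos^{2}{\left(x \right)}.
Matching coefficients of the independent functions:
  [\sin{\left(x \right)} \cos{\left(x \right)}]:  - A = -1
  [\cos^{2}{\left(x \right)}]:  A = 1
Solving: A = 1.
Check against the point condition:
  u(1, 0) = \sin{\left(1 \right)}  ⟹  A \sin{\left(1 \right)} = \sin{\left(1 \right)}  ✓
Hence u(x, y) = \sin{\left(x \right)}.

Answer: u(x, y) = \sin{\left(x \right)}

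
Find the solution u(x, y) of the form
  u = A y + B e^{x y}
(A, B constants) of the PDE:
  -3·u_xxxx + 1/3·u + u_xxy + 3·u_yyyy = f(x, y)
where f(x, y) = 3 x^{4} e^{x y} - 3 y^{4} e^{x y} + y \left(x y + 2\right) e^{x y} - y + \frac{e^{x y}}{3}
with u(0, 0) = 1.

Answer: u(x, y) = - 3 y + e^{x y}

Derivation:
Substitute the ansatz u = A y + B e^{x y} into the left-hand side.
Derivatives of the ansatz:
  u_xxxx = B y^{4} e^{x y}
  u_xxy = B x y^{2} e^{x y} + 2 B y e^{x y}
  u_yyyy = B x^{4} e^{x y}
Term by term:
  -3·u_xxxx = - 3 B y^{4} e^{x y}
  1/3·u = \frac{A y}{3} + \frac{B e^{x y}}{3}
  u_xxy = B x y^{2} e^{x y} + 2 B y e^{x y}
  3·u_yyyy = 3 B x^{4} e^{x y}
So the left-hand side equals
  \frac{A y}{3} + 3 B x^{4} e^{x y} + B x y^{2} e^{x y} - 3 B y^{4} e^{x y} + 2 B y e^{x y} + \frac{B e^{x y}}{3}
This must equal f(x, y) identically; expanded, f = 3 x^{4} e^{x y} + x y^{2} e^{x y} - 3 y^{4} e^{x y} + 2 y e^{x y} - y + \frac{e^{x y}}{3}.
Matching coefficients of the independent functions:
  [y]:  \frac{A}{3} = -1
  [x^{4} e^{x y}]:  3 B = 3
  [y e^{x y}]:  2 B = 2
  [y^{4} e^{x y}]:  - 3 B = -3
  [x y^{2} e^{x y}]:  B = 1
  [e^{x y}]:  \frac{B}{3} = \frac{1}{3}
Solving: A = -3, B = 1.
Check against the point condition:
  u(0, 0) = 1  ⟹  B = 1  ✓
Hence u(x, y) = - 3 y + e^{x y}.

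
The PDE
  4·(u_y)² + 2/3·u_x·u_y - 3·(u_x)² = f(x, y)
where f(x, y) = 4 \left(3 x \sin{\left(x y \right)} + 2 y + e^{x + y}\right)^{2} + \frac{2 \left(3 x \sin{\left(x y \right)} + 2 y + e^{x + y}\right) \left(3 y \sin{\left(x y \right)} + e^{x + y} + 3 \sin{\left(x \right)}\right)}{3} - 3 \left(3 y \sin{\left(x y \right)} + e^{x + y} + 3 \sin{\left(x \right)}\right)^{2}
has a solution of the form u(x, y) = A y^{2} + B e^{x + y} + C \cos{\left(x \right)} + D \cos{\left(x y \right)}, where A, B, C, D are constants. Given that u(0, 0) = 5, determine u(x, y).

Substitute the ansatz u = A y^{2} + B e^{x + y} + C \cos{\left(x \right)} + D \cos{\left(x y \right)} into the left-hand side.
Derivatives of the ansatz:
  u_y = 2 A y + B e^{x} e^{y} - D x \sin{\left(x y \right)}
  u_x = B e^{x} e^{y} - C \sin{\left(x \right)} - D y \sin{\left(x y \right)}
Term by term:
  4·(u_y)² = 16 A^{2} y^{2} + 16 A B y e^{x} e^{y} - 16 A D x y \sin{\left(x y \right)} + 4 B^{2} e^{2 x} e^{2 y} - 8 B D x e^{x} e^{y} \sin{\left(x y \right)} + 4 D^{2} x^{2} \sin^{2}{\left(x y \right)}
  2/3·u_x·u_y = \frac{4 A B y e^{x} e^{y}}{3} - \frac{4 A C y \sin{\left(x \right)}}{3} - \frac{4 A D y^{2} \sin{\left(x y \right)}}{3} + \frac{2 B^{2} e^{2 x} e^{2 y}}{3} - \frac{2 B C e^{x} e^{y} \sin{\left(x \right)}}{3} - \frac{2 B D x e^{x} e^{y} \sin{\left(x y \right)}}{3} - \frac{2 B D y e^{x} e^{y} \sin{\left(x y \right)}}{3} + \frac{2 C D x \sin{\left(x \right)} \sin{\left(x y \right)}}{3} + \frac{2 D^{2} x y \sin^{2}{\left(x y \right)}}{3}
  -3·(u_x)² = - 3 B^{2} e^{2 x} e^{2 y} + 6 B C e^{x} e^{y} \sin{\left(x \right)} + 6 B D y e^{x} e^{y} \sin{\left(x y \right)} - 3 C^{2} \sin^{2}{\left(x \right)} - 6 C D y \sin{\left(x \right)} \sin{\left(x y \right)} - 3 D^{2} y^{2} \sin^{2}{\left(x y \right)}
So the left-hand side equals
  16 A^{2} y^{2} + \frac{52 A B y e^{x} e^{y}}{3} - \frac{4 A C y \sin{\left(x \right)}}{3} - 16 A D x y \sin{\left(x y \right)} - \frac{4 A D y^{2} \sin{\left(x y \right)}}{3} + \frac{5 B^{2} e^{2 x} e^{2 y}}{3} + \frac{16 B C e^{x} e^{y} \sin{\left(x \right)}}{3} - \frac{26 B D x e^{x} e^{y} \sin{\left(x y \right)}}{3} + \frac{16 B D y e^{x} e^{y} \sin{\left(x y \right)}}{3} - 3 C^{2} \sin^{2}{\left(x \right)} + \frac{2 C D x \sin{\left(x \right)} \sin{\left(x y \right)}}{3} - 6 C D y \sin{\left(x \right)} \sin{\left(x y \right)} + 4 D^{2} x^{2} \sin^{2}{\left(x y \right)} + \frac{2 D^{2} x y \sin^{2}{\left(x y \right)}}{3} - 3 D^{2} y^{2} \sin^{2}{\left(x y \right)}
This must equal f(x, y) identically; expanded, f = 36 x^{2} \sin^{2}{\left(x y \right)} + 6 x y \sin^{2}{\left(x y \right)} + 48 x y \sin{\left(x y \right)} + 26 x e^{x} e^{y} \sin{\left(x y \right)} + 6 x \sin{\left(x \right)} \sin{\left(x y \right)} - 27 y^{2} \sin^{2}{\left(x y \right)} + 4 y^{2} \sin{\left(x y \right)} + 16 y^{2} - 16 y e^{x} e^{y} \sin{\left(x y \right)} + \frac{52 y e^{x} e^{y}}{3} - 54 y \sin{\left(x \right)} \sin{\left(x y \right)} + 4 y \sin{\left(x \right)} + \frac{5 e^{2 x} e^{2 y}}{3} - 16 e^{x} e^{y} \sin{\left(x \right)} - 27 \sin^{2}{\left(x \right)}.
Matching coefficients of the independent functions:
(each divided by its leading coefficient; functions giving the same equation are listed together)
  [y^{2}]:  A^{2} - 1 = 0
  [x^{2} \sin^{2}{\left(x y \right)}, y^{2} \sin^{2}{\left(x y \right)}, x y \sin^{2}{\left(x y \right)}]:  D^{2} - 9 = 0
  [y \sin{\left(x \right)}]:  A C + 3 = 0
  [y^{2} \sin{\left(x y \right)}, x y \sin{\left(x y \right)}]:  A D + 3 = 0
  [e^{2 x} e^{2 y}]:  B^{2} - 1 = 0
  [x \sin{\left(x \right)} \sin{\left(x y \right)}, y \sin{\left(x \right)} \sin{\left(x y \right)}]:  C D - 9 = 0
  [y e^{x} e^{y}]:  A B - 1 = 0
  [e^{x} e^{y} \sin{\left(x \right)}]:  B C + 3 = 0
  [x e^{x} e^{y} \sin{\left(x y \right)}, y e^{x} e^{y} \sin{\left(x y \right)}]:  B D + 3 = 0
  [\sin^{2}{\left(x \right)}]:  C^{2} - 9 = 0
These equations allow (A, B, C, D) = (-1, -1, 3, 3) or (1, 1, -3, -3).
Impose the point condition(s):
  u(0, 0) = 5  ⟹  B + C + D = 5
Only A = -1, B = -1, C = 3, D = 3 satisfies everything.
Hence u(x, y) = - y^{2} - e^{x + y} + 3 \cos{\left(x \right)} + 3 \cos{\left(x y \right)}.

Answer: u(x, y) = - y^{2} - e^{x + y} + 3 \cos{\left(x \right)} + 3 \cos{\left(x y \right)}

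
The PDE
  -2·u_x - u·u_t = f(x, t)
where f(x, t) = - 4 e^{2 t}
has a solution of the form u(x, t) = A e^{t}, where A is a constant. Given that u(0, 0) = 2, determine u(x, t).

Substitute the ansatz u = A e^{t} into the left-hand side.
Derivatives of the ansatz:
  u_x = 0
  u_t = A e^{t}
Term by term:
  -2·u_x = 0
  -u·u_t = - A^{2} e^{2 t}
So the left-hand side equals
  - A^{2} e^{2 t}
This must equal f(x, t) = - 4 e^{2 t} identically.
Matching coefficients of the independent functions:
  [e^{2 t}]:  - A^{2} = -4
These equations allow (A) = (-2) or (2).
Impose the point condition(s):
  u(0, 0) = 2  ⟹  A = 2
Only A = 2 satisfies everything.
Hence u(x, t) = 2 e^{t}.

Answer: u(x, t) = 2 e^{t}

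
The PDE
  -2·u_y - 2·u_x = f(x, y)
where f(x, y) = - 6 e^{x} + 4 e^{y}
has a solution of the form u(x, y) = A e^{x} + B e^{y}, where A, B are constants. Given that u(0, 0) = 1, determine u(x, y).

Answer: u(x, y) = 3 e^{x} - 2 e^{y}

Derivation:
Substitute the ansatz u = A e^{x} + B e^{y} into the left-hand side.
Derivatives of the ansatz:
  u_y = B e^{y}
  u_x = A e^{x}
Term by term:
  -2·u_y = - 2 B e^{y}
  -2·u_x = - 2 A e^{x}
So the left-hand side equals
  - 2 A e^{x} - 2 B e^{y}
This must equal f(x, y) = - 6 e^{x} + 4 e^{y} identically.
Matching coefficients of the independent functions:
  [e^{x}]:  - 2 A = -6
  [e^{y}]:  - 2 B = 4
Solving: A = 3, B = -2.
Check against the point condition:
  u(0, 0) = 1  ⟹  A + B = 1  ✓
Hence u(x, y) = 3 e^{x} - 2 e^{y}.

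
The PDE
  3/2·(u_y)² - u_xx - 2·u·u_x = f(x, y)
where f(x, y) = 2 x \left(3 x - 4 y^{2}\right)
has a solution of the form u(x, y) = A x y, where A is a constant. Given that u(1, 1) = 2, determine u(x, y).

Substitute the ansatz u = A x y into the left-hand side.
Derivatives of the ansatz:
  u_y = A x
  u_xx = 0
  u_x = A y
Term by term:
  3/2·(u_y)² = \frac{3 A^{2} x^{2}}{2}
  -u_xx = 0
  -2·u·u_x = - 2 A^{2} x y^{2}
So the left-hand side equals
  \frac{3 A^{2} x^{2}}{2} - 2 A^{2} x y^{2}
This must equal f(x, y) identically; expanded, f = 6 x^{2} - 8 x y^{2}.
Matching coefficients of the independent functions:
  [x^{2}]:  \frac{3 A^{2}}{2} = 6
  [x y^{2}]:  - 2 A^{2} = -8
These equations allow (A) = (-2) or (2).
Impose the point condition(s):
  u(1, 1) = 2  ⟹  A = 2
Only A = 2 satisfies everything.
Hence u(x, y) = 2 x y.

Answer: u(x, y) = 2 x y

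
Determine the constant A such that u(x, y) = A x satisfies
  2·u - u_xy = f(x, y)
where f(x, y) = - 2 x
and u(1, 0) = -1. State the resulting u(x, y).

Answer: u(x, y) = - x

Derivation:
Substitute the ansatz u = A x into the left-hand side.
Derivatives of the ansatz:
  u_xy = 0
Term by term:
  2·u = 2 A x
  -u_xy = 0
So the left-hand side equals
  2 A x
This must equal f(x, y) = - 2 x identically.
Matching coefficients of the independent functions:
  [x]:  2 A = -2
Solving: A = -1.
Check against the point condition:
  u(1, 0) = -1  ⟹  A = -1  ✓
Hence u(x, y) = - x.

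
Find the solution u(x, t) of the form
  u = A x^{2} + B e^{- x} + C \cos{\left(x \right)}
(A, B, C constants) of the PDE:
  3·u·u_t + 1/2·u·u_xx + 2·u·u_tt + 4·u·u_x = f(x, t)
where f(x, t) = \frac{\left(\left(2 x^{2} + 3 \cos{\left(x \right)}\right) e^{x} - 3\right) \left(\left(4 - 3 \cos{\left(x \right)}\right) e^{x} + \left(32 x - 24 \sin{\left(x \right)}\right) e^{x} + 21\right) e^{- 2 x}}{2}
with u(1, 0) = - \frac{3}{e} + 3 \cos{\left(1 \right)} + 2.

Substitute the ansatz u = A x^{2} + B e^{- x} + C \cos{\left(x \right)} into the left-hand side.
Derivatives of the ansatz:
  u_t = 0
  u_xx = 2 A + B e^{- x} - C \cos{\left(x \right)}
  u_tt = 0
  u_x = 2 A x - B e^{- x} - C \sin{\left(x \right)}
Term by term:
  3·u·u_t = 0
  1/2·u·u_xx = A^{2} x^{2} + \frac{A B x^{2} e^{- x}}{2} + A B e^{- x} - \frac{A C x^{2} \cos{\left(x \right)}}{2} + A C \cos{\left(x \right)} + \frac{B^{2} e^{- 2 x}}{2} - \frac{C^{2} \cos^{2}{\left(x \right)}}{2}
  2·u·u_tt = 0
  4·u·u_x = 8 A^{2} x^{3} - 4 A B x^{2} e^{- x} + 8 A B x e^{- x} - 4 A C x^{2} \sin{\left(x \right)} + 8 A C x \cos{\left(x \right)} - 4 B^{2} e^{- 2 x} - 4 B C e^{- x} \sin{\left(x \right)} - 4 B C e^{- x} \cos{\left(x \right)} - 4 C^{2} \sin{\left(x \right)} \cos{\left(x \right)}
So the left-hand side equals
  8 A^{2} x^{3} + A^{2} x^{2} - \frac{7 A B x^{2} e^{- x}}{2} + 8 A B x e^{- x} + A B e^{- x} - 4 A C x^{2} \sin{\left(x \right)} - \frac{A C x^{2} \cos{\left(x \right)}}{2} + 8 A C x \cos{\left(x \right)} + A C \cos{\left(x \right)} - \frac{7 B^{2} e^{- 2 x}}{2} - 4 B C e^{- x} \sin{\left(x \right)} - 4 B C e^{- x} \cos{\left(x \right)} - 4 C^{2} \sin{\left(x \right)} \cos{\left(x \right)} - \frac{C^{2} \cos^{2}{\left(x \right)}}{2}
This must equal f(x, t) identically; expanded, f = 32 x^{3} - 24 x^{2} \sin{\left(x \right)} - 3 x^{2} \cos{\left(x \right)} + 4 x^{2} + 21 x^{2} e^{- x} + 48 x \cos{\left(x \right)} - 48 x e^{- x} - 36 \sin{\left(x \right)} \cos{\left(x \right)} - \frac{9 \cos^{2}{\left(x \right)}}{2} + 6 \cos{\left(x \right)} + 36 e^{- x} \sin{\left(x \right)} + 36 e^{- x} \cos{\left(x \right)} - 6 e^{- x} - \frac{63 e^{- 2 x}}{2}.
Matching coefficients of the independent functions:
  [x^{2}]:  A^{2} = 4
  [x^{3}]:  8 A^{2} = 32
  [x e^{- x}]:  8 A B = -48
  [x \cos{\left(x \right)}]:  8 A C = 48
  [x^{2} e^{- x}]:  - \frac{7 A B}{2} = 21
  [x^{2} \sin{\left(x \right)}]:  - 4 A C = -24
  [x^{2} \cos{\left(x \right)}]:  - \frac{A C}{2} = -3
  [e^{- x} \sin{\left(x \right)}, e^{- x} \cos{\left(x \right)}]:  - 4 B C = 36
  [\sin{\left(x \right)} \cos{\left(x \right)}]:  - 4 C^{2} = -36
  [e^{- 2 x}]:  - \frac{7 B^{2}}{2} = - \frac{63}{2}
  [e^{- x}]:  A B = -6
  [\cos{\left(x \right)}]:  A C = 6
  [\cos^{2}{\left(x \right)}]:  - \frac{C^{2}}{2} = - \frac{9}{2}
These equations allow (A, B, C) = (-2, 3, -3) or (2, -3, 3).
Impose the point condition(s):
  u(1, 0) = - \frac{3}{e} + 3 \cos{\left(1 \right)} + 2  ⟹  A + \frac{B}{e} + C \cos{\left(1 \right)} = - \frac{3}{e} + 3 \cos{\left(1 \right)} + 2
Only A = 2, B = -3, C = 3 satisfies everything.
Hence u(x, t) = 2 x^{2} + 3 \cos{\left(x \right)} - 3 e^{- x}.

Answer: u(x, t) = 2 x^{2} + 3 \cos{\left(x \right)} - 3 e^{- x}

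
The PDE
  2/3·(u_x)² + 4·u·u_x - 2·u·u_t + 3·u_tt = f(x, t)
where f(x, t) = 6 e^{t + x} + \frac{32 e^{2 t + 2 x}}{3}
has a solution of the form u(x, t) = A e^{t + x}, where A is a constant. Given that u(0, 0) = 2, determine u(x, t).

Substitute the ansatz u = A e^{t + x} into the left-hand side.
Derivatives of the ansatz:
  u_x = A e^{t} e^{x}
  u_t = A e^{t} e^{x}
  u_tt = A e^{t} e^{x}
Term by term:
  2/3·(u_x)² = \frac{2 A^{2} e^{2 t} e^{2 x}}{3}
  4·u·u_x = 4 A^{2} e^{2 t} e^{2 x}
  -2·u·u_t = - 2 A^{2} e^{2 t} e^{2 x}
  3·u_tt = 3 A e^{t} e^{x}
So the left-hand side equals
  \frac{8 A^{2} e^{2 t} e^{2 x}}{3} + 3 A e^{t} e^{x}
This must equal f(x, t) identically; expanded, f = \frac{32 e^{2 t} e^{2 x}}{3} + 6 e^{t} e^{x}.
Matching coefficients of the independent functions:
  [e^{t} e^{x}]:  3 A = 6
  [e^{2 t} e^{2 x}]:  \frac{8 A^{2}}{3} = \frac{32}{3}
Solving: A = 2.
Check against the point condition:
  u(0, 0) = 2  ⟹  A = 2  ✓
Hence u(x, t) = 2 e^{t + x}.

Answer: u(x, t) = 2 e^{t + x}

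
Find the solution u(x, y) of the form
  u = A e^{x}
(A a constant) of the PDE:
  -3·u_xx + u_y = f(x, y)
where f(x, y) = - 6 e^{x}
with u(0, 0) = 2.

Answer: u(x, y) = 2 e^{x}

Derivation:
Substitute the ansatz u = A e^{x} into the left-hand side.
Derivatives of the ansatz:
  u_xx = A e^{x}
  u_y = 0
Term by term:
  -3·u_xx = - 3 A e^{x}
  u_y = 0
So the left-hand side equals
  - 3 A e^{x}
This must equal f(x, y) = - 6 e^{x} identically.
Matching coefficients of the independent functions:
  [e^{x}]:  - 3 A = -6
Solving: A = 2.
Check against the point condition:
  u(0, 0) = 2  ⟹  A = 2  ✓
Hence u(x, y) = 2 e^{x}.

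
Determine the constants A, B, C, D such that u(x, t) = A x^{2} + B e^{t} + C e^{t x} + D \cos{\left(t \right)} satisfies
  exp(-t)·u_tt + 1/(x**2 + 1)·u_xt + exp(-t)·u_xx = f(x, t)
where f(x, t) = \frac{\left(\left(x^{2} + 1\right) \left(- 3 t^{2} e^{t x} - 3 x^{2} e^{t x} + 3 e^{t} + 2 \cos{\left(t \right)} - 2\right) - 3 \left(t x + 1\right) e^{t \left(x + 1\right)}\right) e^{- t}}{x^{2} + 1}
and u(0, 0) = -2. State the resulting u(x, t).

Answer: u(x, t) = - x^{2} + 3 e^{t} - 3 e^{t x} - 2 \cos{\left(t \right)}

Derivation:
Substitute the ansatz u = A x^{2} + B e^{t} + C e^{t x} + D \cos{\left(t \right)} into the left-hand side.
Derivatives of the ansatz:
  u_tt = B e^{t} + C x^{2} e^{t x} - D \cos{\left(t \right)}
  u_xt = C t x e^{t x} + C e^{t x}
  u_xx = 2 A + C t^{2} e^{t x}
Term by term:
  exp(-t)·u_tt = B + C x^{2} e^{- t} e^{t x} - D e^{- t} \cos{\left(t \right)}
  1/(x**2 + 1)·u_xt = \frac{C t x e^{t x}}{x^{2} + 1} + \frac{C e^{t x}}{x^{2} + 1}
  exp(-t)·u_xx = 2 A e^{- t} + C t^{2} e^{- t} e^{t x}
So the left-hand side equals
  2 A e^{- t} + B + C t^{2} e^{- t} e^{t x} + \frac{C t x e^{t x}}{x^{2} + 1} + C x^{2} e^{- t} e^{t x} + \frac{C e^{t x}}{x^{2} + 1} - D e^{- t} \cos{\left(t \right)}
This must equal f(x, t) identically; expanded, f = - 3 t^{2} e^{- t} e^{t x} - \frac{3 t x e^{t x}}{x^{2} + 1} - 3 x^{2} e^{- t} e^{t x} + 3 + 2 e^{- t} \cos{\left(t \right)} - 2 e^{- t} - \frac{3 e^{t x}}{x^{2} + 1}.
Matching coefficients of the independent functions:
  [constant term]:  B = 3
  [\frac{e^{t x}}{x^{2} + 1}, t^{2} e^{- t} e^{t x}, x^{2} e^{- t} e^{t x}, \frac{t x e^{t x}}{x^{2} + 1}]:  C = -3
  [e^{- t} \cos{\left(t \right)}]:  - D = 2
  [e^{- t}]:  2 A = -2
Solving: A = -1, B = 3, C = -3, D = -2.
Check against the point condition:
  u(0, 0) = -2  ⟹  B + C + D = -2  ✓
Hence u(x, t) = - x^{2} + 3 e^{t} - 3 e^{t x} - 2 \cos{\left(t \right)}.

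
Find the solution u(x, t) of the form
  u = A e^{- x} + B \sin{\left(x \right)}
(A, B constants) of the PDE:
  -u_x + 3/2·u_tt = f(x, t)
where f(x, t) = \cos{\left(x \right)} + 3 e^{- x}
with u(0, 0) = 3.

Answer: u(x, t) = - \sin{\left(x \right)} + 3 e^{- x}

Derivation:
Substitute the ansatz u = A e^{- x} + B \sin{\left(x \right)} into the left-hand side.
Derivatives of the ansatz:
  u_x = - A e^{- x} + B \cos{\left(x \right)}
  u_tt = 0
Term by term:
  -u_x = A e^{- x} - B \cos{\left(x \right)}
  3/2·u_tt = 0
So the left-hand side equals
  A e^{- x} - B \cos{\left(x \right)}
This must equal f(x, t) = \cos{\left(x \right)} + 3 e^{- x} identically.
Matching coefficients of the independent functions:
  [e^{- x}]:  A = 3
  [\cos{\left(x \right)}]:  - B = 1
Solving: A = 3, B = -1.
Check against the point condition:
  u(0, 0) = 3  ⟹  A = 3  ✓
Hence u(x, t) = - \sin{\left(x \right)} + 3 e^{- x}.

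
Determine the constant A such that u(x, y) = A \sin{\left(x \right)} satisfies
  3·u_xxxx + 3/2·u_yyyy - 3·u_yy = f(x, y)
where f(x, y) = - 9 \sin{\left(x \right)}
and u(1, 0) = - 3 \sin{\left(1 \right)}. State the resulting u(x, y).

Substitute the ansatz u = A \sin{\left(x \right)} into the left-hand side.
Derivatives of the ansatz:
  u_xxxx = A \sin{\left(x \right)}
  u_yyyy = 0
  u_yy = 0
Term by term:
  3·u_xxxx = 3 A \sin{\left(x \right)}
  3/2·u_yyyy = 0
  -3·u_yy = 0
So the left-hand side equals
  3 A \sin{\left(x \right)}
This must equal f(x, y) = - 9 \sin{\left(x \right)} identically.
Matching coefficients of the independent functions:
  [\sin{\left(x \right)}]:  3 A = -9
Solving: A = -3.
Check against the point condition:
  u(1, 0) = - 3 \sin{\left(1 \right)}  ⟹  A \sin{\left(1 \right)} = - 3 \sin{\left(1 \right)}  ✓
Hence u(x, y) = - 3 \sin{\left(x \right)}.

Answer: u(x, y) = - 3 \sin{\left(x \right)}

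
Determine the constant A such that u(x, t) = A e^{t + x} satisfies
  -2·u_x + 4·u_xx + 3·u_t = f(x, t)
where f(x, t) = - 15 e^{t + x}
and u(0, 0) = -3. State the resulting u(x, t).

Substitute the ansatz u = A e^{t + x} into the left-hand side.
Derivatives of the ansatz:
  u_x = A e^{t} e^{x}
  u_xx = A e^{t} e^{x}
  u_t = A e^{t} e^{x}
Term by term:
  -2·u_x = - 2 A e^{t} e^{x}
  4·u_xx = 4 A e^{t} e^{x}
  3·u_t = 3 A e^{t} e^{x}
So the left-hand side equals
  5 A e^{t} e^{x}
This must equal f(x, t) identically; expanded, f = - 15 e^{t} e^{x}.
Matching coefficients of the independent functions:
  [e^{t} e^{x}]:  5 A = -15
Solving: A = -3.
Check against the point condition:
  u(0, 0) = -3  ⟹  A = -3  ✓
Hence u(x, t) = - 3 e^{t + x}.

Answer: u(x, t) = - 3 e^{t + x}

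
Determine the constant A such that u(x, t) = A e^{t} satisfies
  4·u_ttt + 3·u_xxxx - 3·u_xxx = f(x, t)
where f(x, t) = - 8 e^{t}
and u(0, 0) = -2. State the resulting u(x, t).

Substitute the ansatz u = A e^{t} into the left-hand side.
Derivatives of the ansatz:
  u_ttt = A e^{t}
  u_xxxx = 0
  u_xxx = 0
Term by term:
  4·u_ttt = 4 A e^{t}
  3·u_xxxx = 0
  -3·u_xxx = 0
So the left-hand side equals
  4 A e^{t}
This must equal f(x, t) = - 8 e^{t} identically.
Matching coefficients of the independent functions:
  [e^{t}]:  4 A = -8
Solving: A = -2.
Check against the point condition:
  u(0, 0) = -2  ⟹  A = -2  ✓
Hence u(x, t) = - 2 e^{t}.

Answer: u(x, t) = - 2 e^{t}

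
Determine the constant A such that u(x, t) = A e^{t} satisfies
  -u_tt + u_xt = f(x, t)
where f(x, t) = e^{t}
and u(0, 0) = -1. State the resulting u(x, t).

Substitute the ansatz u = A e^{t} into the left-hand side.
Derivatives of the ansatz:
  u_tt = A e^{t}
  u_xt = 0
Term by term:
  -u_tt = - A e^{t}
  u_xt = 0
So the left-hand side equals
  - A e^{t}
This must equal f(x, t) = e^{t} identically.
Matching coefficients of the independent functions:
  [e^{t}]:  - A = 1
Solving: A = -1.
Check against the point condition:
  u(0, 0) = -1  ⟹  A = -1  ✓
Hence u(x, t) = - e^{t}.

Answer: u(x, t) = - e^{t}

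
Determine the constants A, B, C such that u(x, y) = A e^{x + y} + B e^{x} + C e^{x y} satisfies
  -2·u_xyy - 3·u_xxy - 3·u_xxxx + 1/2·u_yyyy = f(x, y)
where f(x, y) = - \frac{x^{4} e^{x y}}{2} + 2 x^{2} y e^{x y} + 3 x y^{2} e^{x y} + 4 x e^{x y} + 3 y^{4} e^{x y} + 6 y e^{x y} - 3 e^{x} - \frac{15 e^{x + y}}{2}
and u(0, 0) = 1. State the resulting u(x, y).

Substitute the ansatz u = A e^{x + y} + B e^{x} + C e^{x y} into the left-hand side.
Derivatives of the ansatz:
  u_xyy = A e^{x} e^{y} + C x^{2} y e^{x y} + 2 C x e^{x y}
  u_xxy = A e^{x} e^{y} + C x y^{2} e^{x y} + 2 C y e^{x y}
  u_xxxx = A e^{x} e^{y} + B e^{x} + C y^{4} e^{x y}
  u_yyyy = A e^{x} e^{y} + C x^{4} e^{x y}
Term by term:
  -2·u_xyy = - 2 A e^{x} e^{y} - 2 C x^{2} y e^{x y} - 4 C x e^{x y}
  -3·u_xxy = - 3 A e^{x} e^{y} - 3 C x y^{2} e^{x y} - 6 C y e^{x y}
  -3·u_xxxx = - 3 A e^{x} e^{y} - 3 B e^{x} - 3 C y^{4} e^{x y}
  1/2·u_yyyy = \frac{A e^{x} e^{y}}{2} + \frac{C x^{4} e^{x y}}{2}
So the left-hand side equals
  - \frac{15 A e^{x} e^{y}}{2} - 3 B e^{x} + \frac{C x^{4} e^{x y}}{2} - 2 C x^{2} y e^{x y} - 3 C x y^{2} e^{x y} - 4 C x e^{x y} - 3 C y^{4} e^{x y} - 6 C y e^{x y}
This must equal f(x, y) identically; expanded, f = - \frac{x^{4} e^{x y}}{2} + 2 x^{2} y e^{x y} + 3 x y^{2} e^{x y} + 4 x e^{x y} + 3 y^{4} e^{x y} + 6 y e^{x y} - \frac{15 e^{x} e^{y}}{2} - 3 e^{x}.
Matching coefficients of the independent functions:
  [x e^{x y}]:  - 4 C = 4
  [x^{4} e^{x y}]:  \frac{C}{2} = - \frac{1}{2}
  [y e^{x y}]:  - 6 C = 6
  [y^{4} e^{x y}, x y^{2} e^{x y}]:  - 3 C = 3
  [e^{x} e^{y}]:  - \frac{15 A}{2} = - \frac{15}{2}
  [x^{2} y e^{x y}]:  - 2 C = 2
  [e^{x}]:  - 3 B = -3
Solving: A = 1, B = 1, C = -1.
Check against the point condition:
  u(0, 0) = 1  ⟹  A + B + C = 1  ✓
Hence u(x, y) = e^{x} - e^{x y} + e^{x + y}.

Answer: u(x, y) = e^{x} - e^{x y} + e^{x + y}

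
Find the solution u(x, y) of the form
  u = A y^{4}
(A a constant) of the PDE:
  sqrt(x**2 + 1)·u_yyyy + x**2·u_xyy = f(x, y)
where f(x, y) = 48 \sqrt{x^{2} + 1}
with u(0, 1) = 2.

Substitute the ansatz u = A y^{4} into the left-hand side.
Derivatives of the ansatz:
  u_yyyy = 24 A
  u_xyy = 0
Term by term:
  sqrt(x**2 + 1)·u_yyyy = 24 A \sqrt{x^{2} + 1}
  x**2·u_xyy = 0
So the left-hand side equals
  24 A \sqrt{x^{2} + 1}
This must equal f(x, y) = 48 \sqrt{x^{2} + 1} identically.
Matching coefficients of the independent functions:
  [\sqrt{x^{2} + 1}]:  24 A = 48
Solving: A = 2.
Check against the point condition:
  u(0, 1) = 2  ⟹  A = 2  ✓
Hence u(x, y) = 2 y^{4}.

Answer: u(x, y) = 2 y^{4}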